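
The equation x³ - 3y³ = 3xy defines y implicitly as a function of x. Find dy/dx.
Take d/dx of both sides. Since y is implicitly a function of x, the chain rule attaches a y' = dy/dx factor whenever we differentiate through y.

Set F(x, y) = (left side) − (right side), so the curve is F = 0. Differentiating each term of F:
  d/dx[x^3] = 3x^2
  d/dx[-3xy] = -3x·y' - 3y
  d/dx[-3y^3] = -9y^2·y'

Collecting, the y'-free part is the partial derivative in x and the y' coefficient is the partial derivative in y:
  ∂F/∂x = 3x^2 - 3y
  ∂F/∂y = -3x - 9y^2

so d/dx[F(x, y(x))] = ∂F/∂x + (∂F/∂y)·y' = 0. Rearranging,
  dy/dx = -(∂F/∂x)/(∂F/∂y) = -(3x^2 - 3y)/(-3x - 9y^2) = (x^2 - y)/(x + 3y^2)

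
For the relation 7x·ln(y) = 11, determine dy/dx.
Take d/dx of both sides. Since y is implicitly a function of x, the chain rule attaches a y' = dy/dx factor whenever we differentiate through y.

Set F(x, y) = (left side) − (right side), so the curve is F = 0. Differentiating each term of F:
  d/dx[7x·ln(y)] = 7x·y'/y + 7ln(y)
  d/dx[-11] = 0

Collecting, the y'-free part is the partial derivative in x and the y' coefficient is the partial derivative in y:
  ∂F/∂x = 7ln(y)
  ∂F/∂y = 7x/y

so d/dx[F(x, y(x))] = ∂F/∂x + (∂F/∂y)·y' = 0. Rearranging,
  dy/dx = -(∂F/∂x)/(∂F/∂y) = -(7ln(y))/(7x/y) = -y·ln(y)/x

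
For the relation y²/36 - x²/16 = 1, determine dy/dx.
Differentiate the relation implicitly: treat y = y(x) and apply the chain rule, so every y-derivative picks up a y' = dy/dx factor.

With everything moved to the left-hand side, differentiate term by term:
  d/dx[-x^2/16] = -x/8
  d/dx[y^2/36] = y·y'/18
  d/dx[-1] = 0

Separating the contributions that come from x directly and those that come through y:
  without y':      -x/8
  multiplying y':  y/18

so (-x/8) + (y/18)·y' = 0, and therefore
  dy/dx = -(-x/8)/(y/18) = 9x/(4y)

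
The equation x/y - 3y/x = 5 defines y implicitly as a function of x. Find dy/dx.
Take d/dx of both sides. Since y is implicitly a function of x, the chain rule attaches a y' = dy/dx factor whenever we differentiate through y.

Set F(x, y) = (left side) − (right side), so the curve is F = 0. Differentiating each term of F:
  d/dx[x/y] = -x·y'/y^2 + 1/y
  d/dx[-3y/x] = -3·y'/x + 3y/x^2
  d/dx[-5] = 0

Collecting, the y'-free part is the partial derivative in x and the y' coefficient is the partial derivative in y:
  ∂F/∂x = 1/y + 3y/x^2
  ∂F/∂y = -x/y^2 - 3/x

so d/dx[F(x, y(x))] = ∂F/∂x + (∂F/∂y)·y' = 0. Rearranging,
  dy/dx = -(∂F/∂x)/(∂F/∂y) = -(1/y + 3y/x^2)/(-x/y^2 - 3/x)
        = -((x^2 + 3y^2)/(x^2y))/(-(x^2 + 3y^2)/(xy^2)) = y/x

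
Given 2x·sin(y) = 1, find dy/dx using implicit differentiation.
Differentiate both sides with respect to x, treating y as y(x). By the chain rule, any term containing y contributes a factor of y' = dy/dx when we differentiate it.

Move every term to one side and write the relation as F(x, y) = 0. Term by term,
  d/dx[2x·sin(y)] = 2x·y'·cos(y) + 2sin(y)
  d/dx[-1] = 0

The pieces without y' make up ∂F/∂x and the coefficient of y' is ∂F/∂y:
  ∂F/∂x = 2sin(y),
  ∂F/∂y = 2x·cos(y).

Since d/dx[F] = ∂F/∂x + (∂F/∂y)·y' = 0, solve for y':
  (∂F/∂y)·y' = -∂F/∂x
  dy/dx = -(∂F/∂x)/(∂F/∂y) = -(2sin(y))/(2x·cos(y)) = -tan(y)/x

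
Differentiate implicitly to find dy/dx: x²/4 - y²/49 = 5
Apply d/dx to both sides, remembering that y depends on x. Each occurrence of y therefore brings in a y' = dy/dx via the chain rule.

With F(x, y) equal to the left-hand side minus the right, differentiate F term by term:
  d/dx[x^2/4] = x/2
  d/dx[-y^2/49] = -2y·y'/49
  d/dx[-5] = 0
Adding these up, d/dx[F] = 0 becomes
  (x/2) + (-2y/49)·y' = 0,
so isolating y',
  dy/dx = -(x/2)/(-2y/49) = 49x/(4y)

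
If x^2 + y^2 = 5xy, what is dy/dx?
Differentiate the relation implicitly: treat y = y(x) and apply the chain rule, so every y-derivative picks up a y' = dy/dx factor.

With everything moved to the left-hand side, differentiate term by term:
  d/dx[x^2] = 2x
  d/dx[-5xy] = -5x·y' - 5y
  d/dx[y^2] = 2y·y'

Separating the contributions that come from x directly and those that come through y:
  without y':      2x - 5y
  multiplying y':  -5x + 2y

so (2x - 5y) + (-5x + 2y)·y' = 0, and therefore
  dy/dx = -(2x - 5y)/(-5x + 2y) = (2x - 5y)/(5x - 2y)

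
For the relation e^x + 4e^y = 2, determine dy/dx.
Take d/dx of both sides. Since y is implicitly a function of x, the chain rule attaches a y' = dy/dx factor whenever we differentiate through y.

Set F(x, y) = (left side) − (right side), so the curve is F = 0. Differentiating each term of F:
  d/dx[e^(x)] = e^(x)
  d/dx[4e^(y)] = 4·y'·e^(y)
  d/dx[-2] = 0

Collecting, the y'-free part is the partial derivative in x and the y' coefficient is the partial derivative in y:
  ∂F/∂x = e^(x)
  ∂F/∂y = 4e^(y)

so d/dx[F(x, y(x))] = ∂F/∂x + (∂F/∂y)·y' = 0. Rearranging,
  dy/dx = -(∂F/∂x)/(∂F/∂y) = -(e^(x))/(4e^(y)) = -e^(x - y)/4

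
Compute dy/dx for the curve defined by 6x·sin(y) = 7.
Take d/dx of both sides. Since y is implicitly a function of x, the chain rule attaches a y' = dy/dx factor whenever we differentiate through y.

Set F(x, y) = (left side) − (right side), so the curve is F = 0. Differentiating each term of F:
  d/dx[6x·sin(y)] = 6x·y'·cos(y) + 6sin(y)
  d/dx[-7] = 0

Collecting, the y'-free part is the partial derivative in x and the y' coefficient is the partial derivative in y:
  ∂F/∂x = 6sin(y)
  ∂F/∂y = 6x·cos(y)

so d/dx[F(x, y(x))] = ∂F/∂x + (∂F/∂y)·y' = 0. Rearranging,
  dy/dx = -(∂F/∂x)/(∂F/∂y) = -(6sin(y))/(6x·cos(y)) = -tan(y)/x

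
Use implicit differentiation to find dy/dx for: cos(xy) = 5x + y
Apply d/dx to both sides, remembering that y depends on x. Each occurrence of y therefore brings in a y' = dy/dx via the chain rule.

With F(x, y) equal to the left-hand side minus the right, differentiate F term by term:
  d/dx[-5x] = -5
  d/dx[-y] = -y'
  d/dx[cos(xy)] = -(x·y' + y)·sin(xy)
Adding these up, d/dx[F] = 0 becomes
  (-y·sin(xy) - 5) + (-x·sin(xy) - 1)·y' = 0,
so isolating y',
  dy/dx = -(-y·sin(xy) - 5)/(-x·sin(xy) - 1) = -(y·sin(xy) + 5)/(x·sin(xy) + 1)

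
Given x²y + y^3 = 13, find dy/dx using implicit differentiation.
Differentiate both sides with respect to x, treating y as y(x). By the chain rule, any term containing y contributes a factor of y' = dy/dx when we differentiate it.

Move every term to one side and write the relation as F(x, y) = 0. Term by term,
  d/dx[x^2y] = x^2·y' + 2xy
  d/dx[y^3] = 3y^2·y'
  d/dx[-13] = 0

The pieces without y' make up ∂F/∂x and the coefficient of y' is ∂F/∂y:
  ∂F/∂x = 2xy,
  ∂F/∂y = x^2 + 3y^2.

Since d/dx[F] = ∂F/∂x + (∂F/∂y)·y' = 0, solve for y':
  (∂F/∂y)·y' = -∂F/∂x
  dy/dx = -(∂F/∂x)/(∂F/∂y) = -(2xy)/(x^2 + 3y^2) = -2xy/(x^2 + 3y^2)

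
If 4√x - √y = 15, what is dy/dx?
Differentiate the relation implicitly: treat y = y(x) and apply the chain rule, so every y-derivative picks up a y' = dy/dx factor.

With everything moved to the left-hand side, differentiate term by term:
  d/dx[4√(x)] = 2/√(x)
  d/dx[-√(y)] = -y'/(2√(y))
  d/dx[-15] = 0

Separating the contributions that come from x directly and those that come through y:
  without y':      2/√(x)
  multiplying y':  -1/(2√(y))

so (2/√(x)) + (-1/(2√(y)))·y' = 0, and therefore
  dy/dx = -(2/√(x))/(-1/(2√(y))) = 4√(y)/√(x)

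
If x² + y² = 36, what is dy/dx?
Differentiate the relation implicitly: treat y = y(x) and apply the chain rule, so every y-derivative picks up a y' = dy/dx factor.

With everything moved to the left-hand side, differentiate term by term:
  d/dx[x^2] = 2x
  d/dx[y^2] = 2y·y'
  d/dx[-36] = 0

Separating the contributions that come from x directly and those that come through y:
  without y':      2x
  multiplying y':  2y

so (2x) + (2y)·y' = 0, and therefore
  dy/dx = -(2x)/(2y) = -x/y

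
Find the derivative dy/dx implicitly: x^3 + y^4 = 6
Apply d/dx to both sides, remembering that y depends on x. Each occurrence of y therefore brings in a y' = dy/dx via the chain rule.

With F(x, y) equal to the left-hand side minus the right, differentiate F term by term:
  d/dx[x^3] = 3x^2
  d/dx[y^4] = 4y^3·y'
  d/dx[-6] = 0
Adding these up, d/dx[F] = 0 becomes
  (3x^2) + (4y^3)·y' = 0,
so isolating y',
  dy/dx = -(3x^2)/(4y^3) = -3x^2/(4y^3)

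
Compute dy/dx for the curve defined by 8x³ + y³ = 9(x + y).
Apply d/dx to both sides, remembering that y depends on x. Each occurrence of y therefore brings in a y' = dy/dx via the chain rule.

With F(x, y) equal to the left-hand side minus the right, differentiate F term by term:
  d/dx[8x^3] = 24x^2
  d/dx[-9x] = -9
  d/dx[y^3] = 3y^2·y'
  d/dx[-9y] = -9·y'
Adding these up, d/dx[F] = 0 becomes
  (24x^2 - 9) + (3y^2 - 9)·y' = 0,
so isolating y',
  dy/dx = -(24x^2 - 9)/(3y^2 - 9) = (3 - 8x^2)/(y^2 - 3)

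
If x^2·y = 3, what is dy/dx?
Apply d/dx to both sides, remembering that y depends on x. Each occurrence of y therefore brings in a y' = dy/dx via the chain rule.

With F(x, y) equal to the left-hand side minus the right, differentiate F term by term:
  d/dx[x^2y] = x^2·y' + 2xy
  d/dx[-3] = 0
Adding these up, d/dx[F] = 0 becomes
  (2xy) + (x^2)·y' = 0,
so isolating y',
  dy/dx = -(2xy)/(x^2) = -2y/x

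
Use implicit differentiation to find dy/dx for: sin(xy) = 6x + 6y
Differentiate the relation implicitly: treat y = y(x) and apply the chain rule, so every y-derivative picks up a y' = dy/dx factor.

With everything moved to the left-hand side, differentiate term by term:
  d/dx[-6x] = -6
  d/dx[-6y] = -6·y'
  d/dx[sin(xy)] = (x·y' + y)·cos(xy)

Separating the contributions that come from x directly and those that come through y:
  without y':      y·cos(xy) - 6
  multiplying y':  x·cos(xy) - 6

so (y·cos(xy) - 6) + (x·cos(xy) - 6)·y' = 0, and therefore
  dy/dx = -(y·cos(xy) - 6)/(x·cos(xy) - 6) = (-y·cos(xy) + 6)/(x·cos(xy) - 6)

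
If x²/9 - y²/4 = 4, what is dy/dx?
Differentiate both sides with respect to x, treating y as y(x). By the chain rule, any term containing y contributes a factor of y' = dy/dx when we differentiate it.

Move every term to one side and write the relation as F(x, y) = 0. Term by term,
  d/dx[x^2/9] = 2x/9
  d/dx[-y^2/4] = -y·y'/2
  d/dx[-4] = 0

The pieces without y' make up ∂F/∂x and the coefficient of y' is ∂F/∂y:
  ∂F/∂x = 2x/9,
  ∂F/∂y = -y/2.

Since d/dx[F] = ∂F/∂x + (∂F/∂y)·y' = 0, solve for y':
  (∂F/∂y)·y' = -∂F/∂x
  dy/dx = -(∂F/∂x)/(∂F/∂y) = -(2x/9)/(-y/2) = 4x/(9y)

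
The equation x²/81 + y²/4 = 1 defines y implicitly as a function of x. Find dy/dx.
Differentiate both sides with respect to x, treating y as y(x). By the chain rule, any term containing y contributes a factor of y' = dy/dx when we differentiate it.

Move every term to one side and write the relation as F(x, y) = 0. Term by term,
  d/dx[x^2/81] = 2x/81
  d/dx[y^2/4] = y·y'/2
  d/dx[-1] = 0

The pieces without y' make up ∂F/∂x and the coefficient of y' is ∂F/∂y:
  ∂F/∂x = 2x/81,
  ∂F/∂y = y/2.

Since d/dx[F] = ∂F/∂x + (∂F/∂y)·y' = 0, solve for y':
  (∂F/∂y)·y' = -∂F/∂x
  dy/dx = -(∂F/∂x)/(∂F/∂y) = -(2x/81)/(y/2) = -4x/(81y)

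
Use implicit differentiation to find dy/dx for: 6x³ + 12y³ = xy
Differentiate both sides with respect to x, treating y as y(x). By the chain rule, any term containing y contributes a factor of y' = dy/dx when we differentiate it.

Move every term to one side and write the relation as F(x, y) = 0. Term by term,
  d/dx[6x^3] = 18x^2
  d/dx[-xy] = -x·y' - y
  d/dx[12y^3] = 36y^2·y'

The pieces without y' make up ∂F/∂x and the coefficient of y' is ∂F/∂y:
  ∂F/∂x = 18x^2 - y,
  ∂F/∂y = -x + 36y^2.

Since d/dx[F] = ∂F/∂x + (∂F/∂y)·y' = 0, solve for y':
  (∂F/∂y)·y' = -∂F/∂x
  dy/dx = -(∂F/∂x)/(∂F/∂y) = -(18x^2 - y)/(-x + 36y^2) = (18x^2 - y)/(x - 36y^2)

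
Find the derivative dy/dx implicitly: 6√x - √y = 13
Take d/dx of both sides. Since y is implicitly a function of x, the chain rule attaches a y' = dy/dx factor whenever we differentiate through y.

Set F(x, y) = (left side) − (right side), so the curve is F = 0. Differentiating each term of F:
  d/dx[6√(x)] = 3/√(x)
  d/dx[-√(y)] = -y'/(2√(y))
  d/dx[-13] = 0

Collecting, the y'-free part is the partial derivative in x and the y' coefficient is the partial derivative in y:
  ∂F/∂x = 3/√(x)
  ∂F/∂y = -1/(2√(y))

so d/dx[F(x, y(x))] = ∂F/∂x + (∂F/∂y)·y' = 0. Rearranging,
  dy/dx = -(∂F/∂x)/(∂F/∂y) = -(3/√(x))/(-1/(2√(y))) = 6√(y)/√(x)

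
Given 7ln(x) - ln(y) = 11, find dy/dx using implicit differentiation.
Differentiate the relation implicitly: treat y = y(x) and apply the chain rule, so every y-derivative picks up a y' = dy/dx factor.

With everything moved to the left-hand side, differentiate term by term:
  d/dx[7ln(x)] = 7/x
  d/dx[-ln(y)] = -y'/y
  d/dx[-11] = 0

Separating the contributions that come from x directly and those that come through y:
  without y':      7/x
  multiplying y':  -1/y

so (7/x) + (-1/y)·y' = 0, and therefore
  dy/dx = -(7/x)/(-1/y) = 7y/x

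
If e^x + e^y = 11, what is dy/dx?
Differentiate the relation implicitly: treat y = y(x) and apply the chain rule, so every y-derivative picks up a y' = dy/dx factor.

With everything moved to the left-hand side, differentiate term by term:
  d/dx[e^(x)] = e^(x)
  d/dx[e^(y)] = y'·e^(y)
  d/dx[-11] = 0

Separating the contributions that come from x directly and those that come through y:
  without y':      e^(x)
  multiplying y':  e^(y)

so (e^(x)) + (e^(y))·y' = 0, and therefore
  dy/dx = -(e^(x))/(e^(y)) = -e^(x - y)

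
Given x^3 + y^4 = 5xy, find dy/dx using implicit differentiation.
Differentiate both sides with respect to x, treating y as y(x). By the chain rule, any term containing y contributes a factor of y' = dy/dx when we differentiate it.

Move every term to one side and write the relation as F(x, y) = 0. Term by term,
  d/dx[x^3] = 3x^2
  d/dx[-5xy] = -5x·y' - 5y
  d/dx[y^4] = 4y^3·y'

The pieces without y' make up ∂F/∂x and the coefficient of y' is ∂F/∂y:
  ∂F/∂x = 3x^2 - 5y,
  ∂F/∂y = -5x + 4y^3.

Since d/dx[F] = ∂F/∂x + (∂F/∂y)·y' = 0, solve for y':
  (∂F/∂y)·y' = -∂F/∂x
  dy/dx = -(∂F/∂x)/(∂F/∂y) = -(3x^2 - 5y)/(-5x + 4y^3) = (3x^2 - 5y)/(5x - 4y^3)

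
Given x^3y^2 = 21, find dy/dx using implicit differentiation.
Differentiate both sides with respect to x, treating y as y(x). By the chain rule, any term containing y contributes a factor of y' = dy/dx when we differentiate it.

Move every term to one side and write the relation as F(x, y) = 0. Term by term,
  d/dx[x^3y^2] = 2x^3y·y' + 3x^2y^2
  d/dx[-21] = 0

The pieces without y' make up ∂F/∂x and the coefficient of y' is ∂F/∂y:
  ∂F/∂x = 3x^2y^2,
  ∂F/∂y = 2x^3y.

Since d/dx[F] = ∂F/∂x + (∂F/∂y)·y' = 0, solve for y':
  (∂F/∂y)·y' = -∂F/∂x
  dy/dx = -(∂F/∂x)/(∂F/∂y) = -(3x^2y^2)/(2x^3y) = -3y/(2x)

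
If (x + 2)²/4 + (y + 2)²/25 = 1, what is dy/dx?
Take d/dx of both sides. Since y is implicitly a function of x, the chain rule attaches a y' = dy/dx factor whenever we differentiate through y.

Set F(x, y) = (left side) − (right side), so the curve is F = 0. Differentiating each term of F:
  d/dx[(x + 2)^2/4] = x/2 + 1
  d/dx[(y + 2)^2/25] = 2·y'(y + 2)/25
  d/dx[-1] = 0

Collecting, the y'-free part is the partial derivative in x and the y' coefficient is the partial derivative in y:
  ∂F/∂x = x/2 + 1
  ∂F/∂y = 2y/25 + 4/25

so d/dx[F(x, y(x))] = ∂F/∂x + (∂F/∂y)·y' = 0. Rearranging,
  dy/dx = -(∂F/∂x)/(∂F/∂y) = -(x/2 + 1)/(2y/25 + 4/25)
        = -((x + 2)/2)/(2(y + 2)/25) = 25(-x - 2)/(4(y + 2))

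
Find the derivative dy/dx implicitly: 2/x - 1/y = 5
Apply d/dx to both sides, remembering that y depends on x. Each occurrence of y therefore brings in a y' = dy/dx via the chain rule.

With F(x, y) equal to the left-hand side minus the right, differentiate F term by term:
  d/dx[-1/y] = y'/y^2
  d/dx[2/x] = -2/x^2
  d/dx[-5] = 0
Adding these up, d/dx[F] = 0 becomes
  (-2/x^2) + (y^(-2))·y' = 0,
so isolating y',
  dy/dx = -(-2/x^2)/(y^(-2)) = 2y^2/x^2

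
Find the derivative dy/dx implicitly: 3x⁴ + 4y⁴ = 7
Differentiate both sides with respect to x, treating y as y(x). By the chain rule, any term containing y contributes a factor of y' = dy/dx when we differentiate it.

Move every term to one side and write the relation as F(x, y) = 0. Term by term,
  d/dx[3x^4] = 12x^3
  d/dx[4y^4] = 16y^3·y'
  d/dx[-7] = 0

The pieces without y' make up ∂F/∂x and the coefficient of y' is ∂F/∂y:
  ∂F/∂x = 12x^3,
  ∂F/∂y = 16y^3.

Since d/dx[F] = ∂F/∂x + (∂F/∂y)·y' = 0, solve for y':
  (∂F/∂y)·y' = -∂F/∂x
  dy/dx = -(∂F/∂x)/(∂F/∂y) = -(12x^3)/(16y^3) = -3x^3/(4y^3)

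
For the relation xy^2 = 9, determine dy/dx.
Apply d/dx to both sides, remembering that y depends on x. Each occurrence of y therefore brings in a y' = dy/dx via the chain rule.

With F(x, y) equal to the left-hand side minus the right, differentiate F term by term:
  d/dx[xy^2] = 2xy·y' + y^2
  d/dx[-9] = 0
Adding these up, d/dx[F] = 0 becomes
  (y^2) + (2xy)·y' = 0,
so isolating y',
  dy/dx = -(y^2)/(2xy) = -y/(2x)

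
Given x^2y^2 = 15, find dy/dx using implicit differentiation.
Differentiate the relation implicitly: treat y = y(x) and apply the chain rule, so every y-derivative picks up a y' = dy/dx factor.

With everything moved to the left-hand side, differentiate term by term:
  d/dx[x^2y^2] = 2x^2y·y' + 2xy^2
  d/dx[-15] = 0

Separating the contributions that come from x directly and those that come through y:
  without y':      2xy^2
  multiplying y':  2x^2y

so (2xy^2) + (2x^2y)·y' = 0, and therefore
  dy/dx = -(2xy^2)/(2x^2y) = -y/x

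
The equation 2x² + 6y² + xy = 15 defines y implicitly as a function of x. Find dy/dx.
Differentiate the relation implicitly: treat y = y(x) and apply the chain rule, so every y-derivative picks up a y' = dy/dx factor.

With everything moved to the left-hand side, differentiate term by term:
  d/dx[2x^2] = 4x
  d/dx[xy] = x·y' + y
  d/dx[6y^2] = 12y·y'
  d/dx[-15] = 0

Separating the contributions that come from x directly and those that come through y:
  without y':      4x + y
  multiplying y':  x + 12y

so (4x + y) + (x + 12y)·y' = 0, and therefore
  dy/dx = -(4x + y)/(x + 12y) = (-4x - y)/(x + 12y)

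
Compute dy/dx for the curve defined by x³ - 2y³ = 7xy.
Apply d/dx to both sides, remembering that y depends on x. Each occurrence of y therefore brings in a y' = dy/dx via the chain rule.

With F(x, y) equal to the left-hand side minus the right, differentiate F term by term:
  d/dx[x^3] = 3x^2
  d/dx[-7xy] = -7x·y' - 7y
  d/dx[-2y^3] = -6y^2·y'
Adding these up, d/dx[F] = 0 becomes
  (3x^2 - 7y) + (-7x - 6y^2)·y' = 0,
so isolating y',
  dy/dx = -(3x^2 - 7y)/(-7x - 6y^2) = (3x^2 - 7y)/(7x + 6y^2)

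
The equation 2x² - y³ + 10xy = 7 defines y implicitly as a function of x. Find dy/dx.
Take d/dx of both sides. Since y is implicitly a function of x, the chain rule attaches a y' = dy/dx factor whenever we differentiate through y.

Set F(x, y) = (left side) − (right side), so the curve is F = 0. Differentiating each term of F:
  d/dx[2x^2] = 4x
  d/dx[10xy] = 10x·y' + 10y
  d/dx[-y^3] = -3y^2·y'
  d/dx[-7] = 0

Collecting, the y'-free part is the partial derivative in x and the y' coefficient is the partial derivative in y:
  ∂F/∂x = 4x + 10y
  ∂F/∂y = 10x - 3y^2

so d/dx[F(x, y(x))] = ∂F/∂x + (∂F/∂y)·y' = 0. Rearranging,
  dy/dx = -(∂F/∂x)/(∂F/∂y) = -(4x + 10y)/(10x - 3y^2) = 2(-2x - 5y)/(10x - 3y^2)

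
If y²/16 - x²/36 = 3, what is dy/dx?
Differentiate the relation implicitly: treat y = y(x) and apply the chain rule, so every y-derivative picks up a y' = dy/dx factor.

With everything moved to the left-hand side, differentiate term by term:
  d/dx[-x^2/36] = -x/18
  d/dx[y^2/16] = y·y'/8
  d/dx[-3] = 0

Separating the contributions that come from x directly and those that come through y:
  without y':      -x/18
  multiplying y':  y/8

so (-x/18) + (y/8)·y' = 0, and therefore
  dy/dx = -(-x/18)/(y/8) = 4x/(9y)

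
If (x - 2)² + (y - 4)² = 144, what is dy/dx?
Differentiate both sides with respect to x, treating y as y(x). By the chain rule, any term containing y contributes a factor of y' = dy/dx when we differentiate it.

Move every term to one side and write the relation as F(x, y) = 0. Term by term,
  d/dx[(x - 2)^2] = 2x - 4
  d/dx[(y - 4)^2] = 2·y'(y - 4)
  d/dx[-144] = 0

The pieces without y' make up ∂F/∂x and the coefficient of y' is ∂F/∂y:
  ∂F/∂x = 2x - 4,
  ∂F/∂y = 2y - 8.

Since d/dx[F] = ∂F/∂x + (∂F/∂y)·y' = 0, solve for y':
  (∂F/∂y)·y' = -∂F/∂x
  dy/dx = -(∂F/∂x)/(∂F/∂y) = -(2x - 4)/(2y - 8) = (2 - x)/(y - 4)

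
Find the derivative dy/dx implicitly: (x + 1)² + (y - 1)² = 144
Apply d/dx to both sides, remembering that y depends on x. Each occurrence of y therefore brings in a y' = dy/dx via the chain rule.

With F(x, y) equal to the left-hand side minus the right, differentiate F term by term:
  d/dx[(x + 1)^2] = 2x + 2
  d/dx[(y - 1)^2] = 2·y'(y - 1)
  d/dx[-144] = 0
Adding these up, d/dx[F] = 0 becomes
  (2x + 2) + (2y - 2)·y' = 0,
so isolating y',
  dy/dx = -(2x + 2)/(2y - 2) = (-x - 1)/(y - 1)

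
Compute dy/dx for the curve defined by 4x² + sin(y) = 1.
Take d/dx of both sides. Since y is implicitly a function of x, the chain rule attaches a y' = dy/dx factor whenever we differentiate through y.

Set F(x, y) = (left side) − (right side), so the curve is F = 0. Differentiating each term of F:
  d/dx[4x^2] = 8x
  d/dx[sin(y)] = y'·cos(y)
  d/dx[-1] = 0

Collecting, the y'-free part is the partial derivative in x and the y' coefficient is the partial derivative in y:
  ∂F/∂x = 8x
  ∂F/∂y = cos(y)

so d/dx[F(x, y(x))] = ∂F/∂x + (∂F/∂y)·y' = 0. Rearranging,
  dy/dx = -(∂F/∂x)/(∂F/∂y) = -(8x)/(cos(y)) = -8x/cos(y)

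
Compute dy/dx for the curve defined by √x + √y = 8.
Differentiate both sides with respect to x, treating y as y(x). By the chain rule, any term containing y contributes a factor of y' = dy/dx when we differentiate it.

Move every term to one side and write the relation as F(x, y) = 0. Term by term,
  d/dx[√(x)] = 1/(2√(x))
  d/dx[√(y)] = y'/(2√(y))
  d/dx[-8] = 0

The pieces without y' make up ∂F/∂x and the coefficient of y' is ∂F/∂y:
  ∂F/∂x = 1/(2√(x)),
  ∂F/∂y = 1/(2√(y)).

Since d/dx[F] = ∂F/∂x + (∂F/∂y)·y' = 0, solve for y':
  (∂F/∂y)·y' = -∂F/∂x
  dy/dx = -(∂F/∂x)/(∂F/∂y) = -(1/(2√(x)))/(1/(2√(y))) = -√(y)/√(x)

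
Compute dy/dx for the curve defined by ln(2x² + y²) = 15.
Take d/dx of both sides. Since y is implicitly a function of x, the chain rule attaches a y' = dy/dx factor whenever we differentiate through y.

Set F(x, y) = (left side) − (right side), so the curve is F = 0. Differentiating each term of F:
  d/dx[ln(2x^2 + y^2)] = (4x + 2y·y')/(2x^2 + y^2)
  d/dx[-15] = 0

Collecting, the y'-free part is the partial derivative in x and the y' coefficient is the partial derivative in y:
  ∂F/∂x = 4x/(2x^2 + y^2)
  ∂F/∂y = 2y/(2x^2 + y^2)

so d/dx[F(x, y(x))] = ∂F/∂x + (∂F/∂y)·y' = 0. Rearranging,
  dy/dx = -(∂F/∂x)/(∂F/∂y) = -(4x/(2x^2 + y^2))/(2y/(2x^2 + y^2)) = -2x/y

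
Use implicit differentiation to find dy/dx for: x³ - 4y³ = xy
Take d/dx of both sides. Since y is implicitly a function of x, the chain rule attaches a y' = dy/dx factor whenever we differentiate through y.

Set F(x, y) = (left side) − (right side), so the curve is F = 0. Differentiating each term of F:
  d/dx[x^3] = 3x^2
  d/dx[-xy] = -x·y' - y
  d/dx[-4y^3] = -12y^2·y'

Collecting, the y'-free part is the partial derivative in x and the y' coefficient is the partial derivative in y:
  ∂F/∂x = 3x^2 - y
  ∂F/∂y = -x - 12y^2

so d/dx[F(x, y(x))] = ∂F/∂x + (∂F/∂y)·y' = 0. Rearranging,
  dy/dx = -(∂F/∂x)/(∂F/∂y) = -(3x^2 - y)/(-x - 12y^2) = (3x^2 - y)/(x + 12y^2)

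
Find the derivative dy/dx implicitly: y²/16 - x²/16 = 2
Differentiate both sides with respect to x, treating y as y(x). By the chain rule, any term containing y contributes a factor of y' = dy/dx when we differentiate it.

Move every term to one side and write the relation as F(x, y) = 0. Term by term,
  d/dx[-x^2/16] = -x/8
  d/dx[y^2/16] = y·y'/8
  d/dx[-2] = 0

The pieces without y' make up ∂F/∂x and the coefficient of y' is ∂F/∂y:
  ∂F/∂x = -x/8,
  ∂F/∂y = y/8.

Since d/dx[F] = ∂F/∂x + (∂F/∂y)·y' = 0, solve for y':
  (∂F/∂y)·y' = -∂F/∂x
  dy/dx = -(∂F/∂x)/(∂F/∂y) = -(-x/8)/(y/8) = x/y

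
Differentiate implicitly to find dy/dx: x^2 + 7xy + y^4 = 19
Apply d/dx to both sides, remembering that y depends on x. Each occurrence of y therefore brings in a y' = dy/dx via the chain rule.

With F(x, y) equal to the left-hand side minus the right, differentiate F term by term:
  d/dx[x^2] = 2x
  d/dx[7xy] = 7x·y' + 7y
  d/dx[y^4] = 4y^3·y'
  d/dx[-19] = 0
Adding these up, d/dx[F] = 0 becomes
  (2x + 7y) + (7x + 4y^3)·y' = 0,
so isolating y',
  dy/dx = -(2x + 7y)/(7x + 4y^3) = (-2x - 7y)/(7x + 4y^3)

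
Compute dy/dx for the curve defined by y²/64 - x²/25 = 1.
Differentiate the relation implicitly: treat y = y(x) and apply the chain rule, so every y-derivative picks up a y' = dy/dx factor.

With everything moved to the left-hand side, differentiate term by term:
  d/dx[-x^2/25] = -2x/25
  d/dx[y^2/64] = y·y'/32
  d/dx[-1] = 0

Separating the contributions that come from x directly and those that come through y:
  without y':      -2x/25
  multiplying y':  y/32

so (-2x/25) + (y/32)·y' = 0, and therefore
  dy/dx = -(-2x/25)/(y/32) = 64x/(25y)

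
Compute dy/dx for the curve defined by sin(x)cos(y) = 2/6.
Apply d/dx to both sides, remembering that y depends on x. Each occurrence of y therefore brings in a y' = dy/dx via the chain rule.

With F(x, y) equal to the left-hand side minus the right, differentiate F term by term:
  d/dx[sin(x)·cos(y)] = -y'·sin(x)·sin(y) + cos(x)·cos(y)
  d/dx[-1/3] = 0
Adding these up, d/dx[F] = 0 becomes
  (cos(x)·cos(y)) + (-sin(x)·sin(y))·y' = 0,
so isolating y',
  dy/dx = -(cos(x)·cos(y))/(-sin(x)·sin(y)) = 1/(tan(x)·tan(y))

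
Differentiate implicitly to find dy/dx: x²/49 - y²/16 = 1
Apply d/dx to both sides, remembering that y depends on x. Each occurrence of y therefore brings in a y' = dy/dx via the chain rule.

With F(x, y) equal to the left-hand side minus the right, differentiate F term by term:
  d/dx[x^2/49] = 2x/49
  d/dx[-y^2/16] = -y·y'/8
  d/dx[-1] = 0
Adding these up, d/dx[F] = 0 becomes
  (2x/49) + (-y/8)·y' = 0,
so isolating y',
  dy/dx = -(2x/49)/(-y/8) = 16x/(49y)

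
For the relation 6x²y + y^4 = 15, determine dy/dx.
Take d/dx of both sides. Since y is implicitly a function of x, the chain rule attaches a y' = dy/dx factor whenever we differentiate through y.

Set F(x, y) = (left side) − (right side), so the curve is F = 0. Differentiating each term of F:
  d/dx[6x^2y] = 6x^2·y' + 12xy
  d/dx[y^4] = 4y^3·y'
  d/dx[-15] = 0

Collecting, the y'-free part is the partial derivative in x and the y' coefficient is the partial derivative in y:
  ∂F/∂x = 12xy
  ∂F/∂y = 6x^2 + 4y^3

so d/dx[F(x, y(x))] = ∂F/∂x + (∂F/∂y)·y' = 0. Rearranging,
  dy/dx = -(∂F/∂x)/(∂F/∂y) = -(12xy)/(6x^2 + 4y^3) = -6xy/(3x^2 + 2y^3)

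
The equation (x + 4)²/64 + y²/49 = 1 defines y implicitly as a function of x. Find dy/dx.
Take d/dx of both sides. Since y is implicitly a function of x, the chain rule attaches a y' = dy/dx factor whenever we differentiate through y.

Set F(x, y) = (left side) − (right side), so the curve is F = 0. Differentiating each term of F:
  d/dx[y^2/49] = 2y·y'/49
  d/dx[(x + 4)^2/64] = x/32 + 1/8
  d/dx[-1] = 0

Collecting, the y'-free part is the partial derivative in x and the y' coefficient is the partial derivative in y:
  ∂F/∂x = x/32 + 1/8
  ∂F/∂y = 2y/49

so d/dx[F(x, y(x))] = ∂F/∂x + (∂F/∂y)·y' = 0. Rearranging,
  dy/dx = -(∂F/∂x)/(∂F/∂y) = -(x/32 + 1/8)/(2y/49)
        = -((x + 4)/32)/(2y/49) = 49(-x - 4)/(64y)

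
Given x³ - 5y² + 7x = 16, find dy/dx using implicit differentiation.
Differentiate both sides with respect to x, treating y as y(x). By the chain rule, any term containing y contributes a factor of y' = dy/dx when we differentiate it.

Move every term to one side and write the relation as F(x, y) = 0. Term by term,
  d/dx[x^3] = 3x^2
  d/dx[7x] = 7
  d/dx[-5y^2] = -10y·y'
  d/dx[-16] = 0

The pieces without y' make up ∂F/∂x and the coefficient of y' is ∂F/∂y:
  ∂F/∂x = 3x^2 + 7,
  ∂F/∂y = -10y.

Since d/dx[F] = ∂F/∂x + (∂F/∂y)·y' = 0, solve for y':
  (∂F/∂y)·y' = -∂F/∂x
  dy/dx = -(∂F/∂x)/(∂F/∂y) = -(3x^2 + 7)/(-10y) = (3x^2 + 7)/(10y)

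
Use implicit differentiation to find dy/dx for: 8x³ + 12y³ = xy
Differentiate both sides with respect to x, treating y as y(x). By the chain rule, any term containing y contributes a factor of y' = dy/dx when we differentiate it.

Move every term to one side and write the relation as F(x, y) = 0. Term by term,
  d/dx[8x^3] = 24x^2
  d/dx[-xy] = -x·y' - y
  d/dx[12y^3] = 36y^2·y'

The pieces without y' make up ∂F/∂x and the coefficient of y' is ∂F/∂y:
  ∂F/∂x = 24x^2 - y,
  ∂F/∂y = -x + 36y^2.

Since d/dx[F] = ∂F/∂x + (∂F/∂y)·y' = 0, solve for y':
  (∂F/∂y)·y' = -∂F/∂x
  dy/dx = -(∂F/∂x)/(∂F/∂y) = -(24x^2 - y)/(-x + 36y^2) = (24x^2 - y)/(x - 36y^2)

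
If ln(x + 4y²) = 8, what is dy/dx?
Apply d/dx to both sides, remembering that y depends on x. Each occurrence of y therefore brings in a y' = dy/dx via the chain rule.

With F(x, y) equal to the left-hand side minus the right, differentiate F term by term:
  d/dx[ln(x + 4y^2)] = (8y·y' + 1)/(x + 4y^2)
  d/dx[-8] = 0
Adding these up, d/dx[F] = 0 becomes
  (1/(x + 4y^2)) + (8y/(x + 4y^2))·y' = 0,
so isolating y',
  dy/dx = -(1/(x + 4y^2))/(8y/(x + 4y^2)) = -1/(8y)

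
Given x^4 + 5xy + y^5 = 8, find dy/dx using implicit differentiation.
Differentiate the relation implicitly: treat y = y(x) and apply the chain rule, so every y-derivative picks up a y' = dy/dx factor.

With everything moved to the left-hand side, differentiate term by term:
  d/dx[x^4] = 4x^3
  d/dx[5xy] = 5x·y' + 5y
  d/dx[y^5] = 5y^4·y'
  d/dx[-8] = 0

Separating the contributions that come from x directly and those that come through y:
  without y':      4x^3 + 5y
  multiplying y':  5x + 5y^4

so (4x^3 + 5y) + (5x + 5y^4)·y' = 0, and therefore
  dy/dx = -(4x^3 + 5y)/(5x + 5y^4) = (-4x^3/5 - y)/(x + y^4)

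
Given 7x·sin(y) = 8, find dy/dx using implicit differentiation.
Take d/dx of both sides. Since y is implicitly a function of x, the chain rule attaches a y' = dy/dx factor whenever we differentiate through y.

Set F(x, y) = (left side) − (right side), so the curve is F = 0. Differentiating each term of F:
  d/dx[7x·sin(y)] = 7x·y'·cos(y) + 7sin(y)
  d/dx[-8] = 0

Collecting, the y'-free part is the partial derivative in x and the y' coefficient is the partial derivative in y:
  ∂F/∂x = 7sin(y)
  ∂F/∂y = 7x·cos(y)

so d/dx[F(x, y(x))] = ∂F/∂x + (∂F/∂y)·y' = 0. Rearranging,
  dy/dx = -(∂F/∂x)/(∂F/∂y) = -(7sin(y))/(7x·cos(y)) = -tan(y)/x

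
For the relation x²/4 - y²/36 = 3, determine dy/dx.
Take d/dx of both sides. Since y is implicitly a function of x, the chain rule attaches a y' = dy/dx factor whenever we differentiate through y.

Set F(x, y) = (left side) − (right side), so the curve is F = 0. Differentiating each term of F:
  d/dx[x^2/4] = x/2
  d/dx[-y^2/36] = -y·y'/18
  d/dx[-3] = 0

Collecting, the y'-free part is the partial derivative in x and the y' coefficient is the partial derivative in y:
  ∂F/∂x = x/2
  ∂F/∂y = -y/18

so d/dx[F(x, y(x))] = ∂F/∂x + (∂F/∂y)·y' = 0. Rearranging,
  dy/dx = -(∂F/∂x)/(∂F/∂y) = -(x/2)/(-y/18) = 9x/y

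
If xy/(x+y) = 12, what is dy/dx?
Differentiate both sides with respect to x, treating y as y(x). By the chain rule, any term containing y contributes a factor of y' = dy/dx when we differentiate it.

Move every term to one side and write the relation as F(x, y) = 0. Term by term,
  d/dx[xy/(x + y)] = xy(-y' - 1)/(x + y)^2 + x·y'/(x + y) + y/(x + y)
  d/dx[-12] = 0

The pieces without y' make up ∂F/∂x and the coefficient of y' is ∂F/∂y:
  ∂F/∂x = -xy/(x + y)^2 + y/(x + y),
  ∂F/∂y = -xy/(x + y)^2 + x/(x + y).

Since d/dx[F] = ∂F/∂x + (∂F/∂y)·y' = 0, solve for y':
  (∂F/∂y)·y' = -∂F/∂x
  dy/dx = -(∂F/∂x)/(∂F/∂y) = -(-xy/(x + y)^2 + y/(x + y))/(-xy/(x + y)^2 + x/(x + y))
        = -(y^2/(x + y)^2)/(x^2/(x + y)^2) = -y^2/x^2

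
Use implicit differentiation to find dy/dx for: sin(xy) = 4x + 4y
Differentiate the relation implicitly: treat y = y(x) and apply the chain rule, so every y-derivative picks up a y' = dy/dx factor.

With everything moved to the left-hand side, differentiate term by term:
  d/dx[-4x] = -4
  d/dx[-4y] = -4·y'
  d/dx[sin(xy)] = (x·y' + y)·cos(xy)

Separating the contributions that come from x directly and those that come through y:
  without y':      y·cos(xy) - 4
  multiplying y':  x·cos(xy) - 4

so (y·cos(xy) - 4) + (x·cos(xy) - 4)·y' = 0, and therefore
  dy/dx = -(y·cos(xy) - 4)/(x·cos(xy) - 4) = (-y·cos(xy) + 4)/(x·cos(xy) - 4)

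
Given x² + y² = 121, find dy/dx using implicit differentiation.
Take d/dx of both sides. Since y is implicitly a function of x, the chain rule attaches a y' = dy/dx factor whenever we differentiate through y.

Set F(x, y) = (left side) − (right side), so the curve is F = 0. Differentiating each term of F:
  d/dx[x^2] = 2x
  d/dx[y^2] = 2y·y'
  d/dx[-121] = 0

Collecting, the y'-free part is the partial derivative in x and the y' coefficient is the partial derivative in y:
  ∂F/∂x = 2x
  ∂F/∂y = 2y

so d/dx[F(x, y(x))] = ∂F/∂x + (∂F/∂y)·y' = 0. Rearranging,
  dy/dx = -(∂F/∂x)/(∂F/∂y) = -(2x)/(2y) = -x/y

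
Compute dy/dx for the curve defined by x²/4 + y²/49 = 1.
Take d/dx of both sides. Since y is implicitly a function of x, the chain rule attaches a y' = dy/dx factor whenever we differentiate through y.

Set F(x, y) = (left side) − (right side), so the curve is F = 0. Differentiating each term of F:
  d/dx[x^2/4] = x/2
  d/dx[y^2/49] = 2y·y'/49
  d/dx[-1] = 0

Collecting, the y'-free part is the partial derivative in x and the y' coefficient is the partial derivative in y:
  ∂F/∂x = x/2
  ∂F/∂y = 2y/49

so d/dx[F(x, y(x))] = ∂F/∂x + (∂F/∂y)·y' = 0. Rearranging,
  dy/dx = -(∂F/∂x)/(∂F/∂y) = -(x/2)/(2y/49) = -49x/(4y)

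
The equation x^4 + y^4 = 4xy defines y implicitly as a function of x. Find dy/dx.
Apply d/dx to both sides, remembering that y depends on x. Each occurrence of y therefore brings in a y' = dy/dx via the chain rule.

With F(x, y) equal to the left-hand side minus the right, differentiate F term by term:
  d/dx[x^4] = 4x^3
  d/dx[-4xy] = -4x·y' - 4y
  d/dx[y^4] = 4y^3·y'
Adding these up, d/dx[F] = 0 becomes
  (4x^3 - 4y) + (-4x + 4y^3)·y' = 0,
so isolating y',
  dy/dx = -(4x^3 - 4y)/(-4x + 4y^3) = (x^3 - y)/(x - y^3)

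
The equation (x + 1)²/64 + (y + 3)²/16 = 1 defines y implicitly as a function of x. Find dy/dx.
Apply d/dx to both sides, remembering that y depends on x. Each occurrence of y therefore brings in a y' = dy/dx via the chain rule.

With F(x, y) equal to the left-hand side minus the right, differentiate F term by term:
  d/dx[(x + 1)^2/64] = x/32 + 1/32
  d/dx[(y + 3)^2/16] = y'(y + 3)/8
  d/dx[-1] = 0
Adding these up, d/dx[F] = 0 becomes
  (x/32 + 1/32) + (y/8 + 3/8)·y' = 0,
so isolating y',
  dy/dx = -(x/32 + 1/32)/(y/8 + 3/8)
        = -((x + 1)/32)/((y + 3)/8) = (-x - 1)/(4(y + 3))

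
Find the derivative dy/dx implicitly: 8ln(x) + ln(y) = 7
Take d/dx of both sides. Since y is implicitly a function of x, the chain rule attaches a y' = dy/dx factor whenever we differentiate through y.

Set F(x, y) = (left side) − (right side), so the curve is F = 0. Differentiating each term of F:
  d/dx[8ln(x)] = 8/x
  d/dx[ln(y)] = y'/y
  d/dx[-7] = 0

Collecting, the y'-free part is the partial derivative in x and the y' coefficient is the partial derivative in y:
  ∂F/∂x = 8/x
  ∂F/∂y = 1/y

so d/dx[F(x, y(x))] = ∂F/∂x + (∂F/∂y)·y' = 0. Rearranging,
  dy/dx = -(∂F/∂x)/(∂F/∂y) = -(8/x)/(1/y) = -8y/x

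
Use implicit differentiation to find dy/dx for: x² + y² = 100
Differentiate the relation implicitly: treat y = y(x) and apply the chain rule, so every y-derivative picks up a y' = dy/dx factor.

With everything moved to the left-hand side, differentiate term by term:
  d/dx[x^2] = 2x
  d/dx[y^2] = 2y·y'
  d/dx[-100] = 0

Separating the contributions that come from x directly and those that come through y:
  without y':      2x
  multiplying y':  2y

so (2x) + (2y)·y' = 0, and therefore
  dy/dx = -(2x)/(2y) = -x/y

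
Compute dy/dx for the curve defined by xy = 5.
Differentiate the relation implicitly: treat y = y(x) and apply the chain rule, so every y-derivative picks up a y' = dy/dx factor.

With everything moved to the left-hand side, differentiate term by term:
  d/dx[xy] = x·y' + y
  d/dx[-5] = 0

Separating the contributions that come from x directly and those that come through y:
  without y':      y
  multiplying y':  x

so (y) + (x)·y' = 0, and therefore
  dy/dx = -(y)/(x) = -y/x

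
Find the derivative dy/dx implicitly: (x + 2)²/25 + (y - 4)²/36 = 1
Differentiate the relation implicitly: treat y = y(x) and apply the chain rule, so every y-derivative picks up a y' = dy/dx factor.

With everything moved to the left-hand side, differentiate term by term:
  d/dx[(x + 2)^2/25] = 2x/25 + 4/25
  d/dx[(y - 4)^2/36] = y'(y - 4)/18
  d/dx[-1] = 0

Separating the contributions that come from x directly and those that come through y:
  without y':      2x/25 + 4/25
  multiplying y':  y/18 - 2/9

so (2x/25 + 4/25) + (y/18 - 2/9)·y' = 0, and therefore
  dy/dx = -(2x/25 + 4/25)/(y/18 - 2/9)
        = -(2(x + 2)/25)/((y - 4)/18) = 36(-x - 2)/(25(y - 4))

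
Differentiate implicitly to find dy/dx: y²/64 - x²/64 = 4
Take d/dx of both sides. Since y is implicitly a function of x, the chain rule attaches a y' = dy/dx factor whenever we differentiate through y.

Set F(x, y) = (left side) − (right side), so the curve is F = 0. Differentiating each term of F:
  d/dx[-x^2/64] = -x/32
  d/dx[y^2/64] = y·y'/32
  d/dx[-4] = 0

Collecting, the y'-free part is the partial derivative in x and the y' coefficient is the partial derivative in y:
  ∂F/∂x = -x/32
  ∂F/∂y = y/32

so d/dx[F(x, y(x))] = ∂F/∂x + (∂F/∂y)·y' = 0. Rearranging,
  dy/dx = -(∂F/∂x)/(∂F/∂y) = -(-x/32)/(y/32) = x/y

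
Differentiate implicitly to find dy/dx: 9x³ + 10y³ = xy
Differentiate the relation implicitly: treat y = y(x) and apply the chain rule, so every y-derivative picks up a y' = dy/dx factor.

With everything moved to the left-hand side, differentiate term by term:
  d/dx[9x^3] = 27x^2
  d/dx[-xy] = -x·y' - y
  d/dx[10y^3] = 30y^2·y'

Separating the contributions that come from x directly and those that come through y:
  without y':      27x^2 - y
  multiplying y':  -x + 30y^2

so (27x^2 - y) + (-x + 30y^2)·y' = 0, and therefore
  dy/dx = -(27x^2 - y)/(-x + 30y^2) = (27x^2 - y)/(x - 30y^2)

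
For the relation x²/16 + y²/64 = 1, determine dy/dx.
Apply d/dx to both sides, remembering that y depends on x. Each occurrence of y therefore brings in a y' = dy/dx via the chain rule.

With F(x, y) equal to the left-hand side minus the right, differentiate F term by term:
  d/dx[x^2/16] = x/8
  d/dx[y^2/64] = y·y'/32
  d/dx[-1] = 0
Adding these up, d/dx[F] = 0 becomes
  (x/8) + (y/32)·y' = 0,
so isolating y',
  dy/dx = -(x/8)/(y/32) = -4x/y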